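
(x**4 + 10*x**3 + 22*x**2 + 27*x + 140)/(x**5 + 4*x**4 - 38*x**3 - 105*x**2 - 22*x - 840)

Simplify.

1/(x - 6)

Factor: x**4 + 10*x**3 + 22*x**2 + 27*x + 140 = (x + 7)*(x + 4)*(x**2 - x + 5);  x**5 + 4*x**4 - 38*x**3 - 105*x**2 - 22*x - 840 = (x - 6)*(x**2 - x + 5)*(x + 4)*(x + 7)
Cancel the common factors (x**2 - x + 5), (x + 4), (x + 7).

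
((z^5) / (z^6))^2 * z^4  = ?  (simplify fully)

Inside the bracket: (z^-1)
Raise to the power 2: (z^-2)
Multiply by z^4: add exponents.

z^2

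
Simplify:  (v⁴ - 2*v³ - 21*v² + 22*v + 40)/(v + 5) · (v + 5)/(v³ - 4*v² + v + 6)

Factor: v⁴ - 2*v³ - 21*v² + 22*v + 40 = (v + 4)·(v - 5)·(v - 2)·(v + 1);  v³ - 4*v² + v + 6 = (v - 3)·(v + 1)·(v - 2)
Cancel the common factors (v - 2), (v + 5), (v + 1).

(v² - v - 20)/(v - 3)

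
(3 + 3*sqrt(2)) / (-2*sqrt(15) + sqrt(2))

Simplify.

Multiply numerator and denominator by sqrt(2) + 2*sqrt(15).
Denominator becomes -58; numerator becomes 3*sqrt(2) + 6 + 6*sqrt(15) + 6*sqrt(30).

(-6*sqrt(30) - 6*sqrt(15) - 6 - 3*sqrt(2))/58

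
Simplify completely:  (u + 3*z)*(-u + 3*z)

-u^2 + 9*z^2

Product of conjugates: (P+Q)(P-Q) = P^2 - Q^2.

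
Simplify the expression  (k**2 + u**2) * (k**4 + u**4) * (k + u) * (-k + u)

-k**8 + u**8

Pair the conjugate factors: (u+k)(u-k) = -k**2 + u**2, then repeat with the next factor.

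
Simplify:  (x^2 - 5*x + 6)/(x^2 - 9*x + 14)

Factor: x^2 - 5*x + 6 = (x - 2)*(x - 3);  x^2 - 9*x + 14 = (x - 7)*(x - 2)
Cancel the common factor (x - 2).

(x - 3)/(x - 7)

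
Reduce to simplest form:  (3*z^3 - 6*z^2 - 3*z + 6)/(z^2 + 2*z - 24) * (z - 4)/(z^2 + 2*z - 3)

Factor: 3*z^3 - 6*z^2 - 3*z + 6 = 3*(z - 2)*(z + 1)*(z - 1);  z^2 + 2*z - 24 = (z - 4)*(z + 6);  z^2 + 2*z - 3 = (z + 3)*(z - 1)
Cancel the common factors (z - 4), (z - 1).

(3*z^2 - 3*z - 6)/(z^2 + 9*z + 18)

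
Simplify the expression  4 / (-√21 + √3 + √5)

(-52*√21 - 76*√5 - 92*√3 - 24*√35)/109

Group as (√3 + √5) - √21; multiply by (√3 + √5) + √21, then rationalise the remaining surd.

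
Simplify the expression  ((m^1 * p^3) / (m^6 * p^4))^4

Inside the bracket: (m^-5) * (p^-1)
Raise to the power 4: (m^-20) * (p^-4)

1/(m^20*p^4)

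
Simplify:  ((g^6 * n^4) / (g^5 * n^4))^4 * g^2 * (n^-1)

g^6/n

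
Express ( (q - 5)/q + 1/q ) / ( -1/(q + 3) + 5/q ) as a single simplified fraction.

Numerator: (q - 5)/q + 1/q = (q - 4)/q
Denominator: -1/(q + 3) + 5/q = (4*q + 15)/(q^2 + 3*q)
Divide: ((q - 4)/q) · ((q^2 + 3*q)/(4*q + 15)) = (q^2 - q - 12)/(4*q + 15)

(q^2 - q - 12)/(4*q + 15)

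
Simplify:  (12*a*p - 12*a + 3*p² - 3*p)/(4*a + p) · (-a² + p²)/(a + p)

Factor: 12*a*p - 12*a + 3*p² - 3*p = 3·(4*a + p)·(p - 1);  -a² + p² = (-a + p)·(a + p)
Cancel the common factors (4*a + p), (a + p).

-3*a*p + 3*a + 3*p² - 3*p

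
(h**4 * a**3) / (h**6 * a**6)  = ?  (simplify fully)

1/(a**3*h**2)

Quotient: (h**-2) * (a**-3)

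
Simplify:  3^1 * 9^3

3^1 = 3^1; 9^3 = 3^6
Combine exponents: 3^7

3^7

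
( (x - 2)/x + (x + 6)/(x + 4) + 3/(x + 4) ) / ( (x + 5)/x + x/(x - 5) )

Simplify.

Numerator: (x - 2)/x + (x + 6)/(x + 4) + 3/(x + 4) = (2*x² + 11*x - 8)/(x² + 4*x)
Denominator: (x + 5)/x + x/(x - 5) = (2*x² - 25)/(x² - 5*x)
Divide: ((2*x² + 11*x - 8)/(x² + 4*x)) · ((x² - 5*x)/(2*x² - 25)) = (2*x³ + x² - 63*x + 40)/(2*x³ + 8*x² - 25*x - 100)

(2*x³ + x² - 63*x + 40)/(2*x³ + 8*x² - 25*x - 100)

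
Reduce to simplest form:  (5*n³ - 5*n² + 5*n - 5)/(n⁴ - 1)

5/(n + 1)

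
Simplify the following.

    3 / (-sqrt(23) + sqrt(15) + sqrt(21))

(-39*sqrt(23) + 51*sqrt(21) + 87*sqrt(15) + 18*sqrt(805))/1091

Group as (sqrt(15) + sqrt(21)) - sqrt(23); multiply by (sqrt(15) + sqrt(21)) + sqrt(23), then rationalise the remaining surd.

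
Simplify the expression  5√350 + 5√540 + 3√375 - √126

22*√14 + 45*√15

5√350 = 25*√14; 5√540 = 30*√15; 3√375 = 15*√15; √126 = 3*√14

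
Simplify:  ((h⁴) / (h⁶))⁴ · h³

Inside the bracket: (h^-2)
Raise to the power 4: (h^-8)
Multiply by h³: add exponents.

h^(-5)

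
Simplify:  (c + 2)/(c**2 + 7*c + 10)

1/(c + 5)

Factor: c**2 + 7*c + 10 = (c + 2)*(c + 5)
Cancel the common factor (c + 2).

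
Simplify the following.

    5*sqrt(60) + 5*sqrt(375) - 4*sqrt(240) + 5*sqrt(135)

5*sqrt(60) = 10*sqrt(15); 5*sqrt(375) = 25*sqrt(15); 4*sqrt(240) = 16*sqrt(15); 5*sqrt(135) = 15*sqrt(15)
Combine: (10 + 25 - 16 + 15)·sqrt(15) = 34*sqrt(15)

34*sqrt(15)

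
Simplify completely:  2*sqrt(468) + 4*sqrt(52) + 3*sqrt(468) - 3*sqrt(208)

26*sqrt(13)

2*sqrt(468) = 12*sqrt(13); 4*sqrt(52) = 8*sqrt(13); 3*sqrt(468) = 18*sqrt(13); 3*sqrt(208) = 12*sqrt(13)
Combine: (12 + 8 + 18 - 12)·sqrt(13) = 26*sqrt(13)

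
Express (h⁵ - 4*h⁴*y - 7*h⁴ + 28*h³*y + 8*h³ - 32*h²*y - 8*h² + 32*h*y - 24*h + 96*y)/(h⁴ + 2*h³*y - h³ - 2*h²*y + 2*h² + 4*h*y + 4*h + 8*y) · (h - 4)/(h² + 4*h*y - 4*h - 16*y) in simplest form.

(h² - 4*h*y - 6*h + 24*y)/(h² + 6*h*y + 8*y²)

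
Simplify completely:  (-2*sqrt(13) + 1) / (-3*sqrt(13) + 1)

(-sqrt(13) + 77)/116

Multiply numerator and denominator by 1 + 3*sqrt(13).
Denominator becomes -116; numerator becomes -77 + sqrt(13).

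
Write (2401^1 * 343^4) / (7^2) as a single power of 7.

7^14

2401^1 = 7^4; 343^4 = 7^12; 7^2 = 7^2
Combine exponents: 7^14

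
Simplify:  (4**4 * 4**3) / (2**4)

4**4 = 2**8; 4**3 = 2**6; 2**4 = 2**4
Combine exponents: 2**10

2**10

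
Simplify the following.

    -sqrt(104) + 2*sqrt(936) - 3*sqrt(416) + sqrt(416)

2*sqrt(26)

sqrt(104) = 2*sqrt(26); 2*sqrt(936) = 12*sqrt(26); 3*sqrt(416) = 12*sqrt(26); sqrt(416) = 4*sqrt(26)
Combine: (-2 + 12 - 12 + 4)·sqrt(26) = 2*sqrt(26)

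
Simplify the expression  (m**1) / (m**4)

m**(-3)

Quotient: (m**-3)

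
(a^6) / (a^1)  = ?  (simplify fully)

a^5

Quotient: a^5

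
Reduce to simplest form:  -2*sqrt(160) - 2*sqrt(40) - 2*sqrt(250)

-22*sqrt(10)

2*sqrt(160) = 8*sqrt(10); 2*sqrt(40) = 4*sqrt(10); 2*sqrt(250) = 10*sqrt(10)
Combine: (-8 - 4 - 10)·sqrt(10) = -22*sqrt(10)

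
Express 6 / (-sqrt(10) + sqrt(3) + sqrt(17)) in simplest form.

(-15*sqrt(10) - 6*sqrt(17) + 36*sqrt(3) + 3*sqrt(510))/26

Group as (sqrt(3) + sqrt(17)) - sqrt(10); multiply by (sqrt(3) + sqrt(17)) + sqrt(10), then rationalise the remaining surd.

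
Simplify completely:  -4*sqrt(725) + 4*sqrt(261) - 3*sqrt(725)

4*sqrt(725) = 20*sqrt(29); 4*sqrt(261) = 12*sqrt(29); 3*sqrt(725) = 15*sqrt(29)
Combine: (-20 + 12 - 15)·sqrt(29) = -23*sqrt(29)

-23*sqrt(29)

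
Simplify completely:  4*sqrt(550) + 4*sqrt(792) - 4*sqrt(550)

24*sqrt(22)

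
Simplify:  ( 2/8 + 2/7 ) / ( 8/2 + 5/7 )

Numerator: 2/8 + 2/7 = 15/28
Denominator: 8/2 + 5/7 = 33/7
Divide: (15/28) · (7/33) = 5/44

5/44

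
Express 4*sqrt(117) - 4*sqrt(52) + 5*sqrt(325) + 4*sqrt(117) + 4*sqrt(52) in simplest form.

4*sqrt(117) = 12*sqrt(13); 4*sqrt(52) = 8*sqrt(13); 5*sqrt(325) = 25*sqrt(13); 4*sqrt(117) = 12*sqrt(13); 4*sqrt(52) = 8*sqrt(13)
Combine: (12 - 8 + 25 + 12 + 8)·sqrt(13) = 49*sqrt(13)

49*sqrt(13)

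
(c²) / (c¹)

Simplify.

c

Quotient: c¹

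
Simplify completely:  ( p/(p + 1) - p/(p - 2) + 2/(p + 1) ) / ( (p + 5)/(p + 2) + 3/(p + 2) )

Numerator: p/(p + 1) - p/(p - 2) + 2/(p + 1) = (-p - 4)/(p**2 - p - 2)
Denominator: (p + 5)/(p + 2) + 3/(p + 2) = (p + 8)/(p + 2)
Divide: ((-p - 4)/(p**2 - p - 2)) · ((p + 2)/(p + 8)) = (-p**2 - 6*p - 8)/(p**3 + 7*p**2 - 10*p - 16)

(-p**2 - 6*p - 8)/(p**3 + 7*p**2 - 10*p - 16)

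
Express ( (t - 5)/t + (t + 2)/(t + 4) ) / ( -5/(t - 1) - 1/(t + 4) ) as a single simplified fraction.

(-2*t³ + t² + 21*t - 20)/(6*t² + 19*t)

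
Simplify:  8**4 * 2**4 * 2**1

2**17

8**4 = 2**12; 2**4 = 2**4; 2**1 = 2**1
Combine exponents: 2**17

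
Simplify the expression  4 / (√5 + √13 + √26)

Group as (√5 + √26) + √13; multiply by (√5 + √26) - √13, then rationalise the remaining surd.

(-26*√10 - 8*√26 + 18*√13 + 34*√5)/49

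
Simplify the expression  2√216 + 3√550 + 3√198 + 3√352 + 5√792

12*√6 + 66*√22

2√216 = 12*√6; 3√550 = 15*√22; 3√198 = 9*√22; 3√352 = 12*√22; 5√792 = 30*√22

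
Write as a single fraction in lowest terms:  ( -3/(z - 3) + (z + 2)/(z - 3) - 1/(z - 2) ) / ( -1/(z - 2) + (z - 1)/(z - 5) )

(z^3 - 9*z^2 + 25*z - 25)/(z^3 - 7*z^2 + 19*z - 21)

Numerator: -3/(z - 3) + (z + 2)/(z - 3) - 1/(z - 2) = (z^2 - 4*z + 5)/(z^2 - 5*z + 6)
Denominator: -1/(z - 2) + (z - 1)/(z - 5) = (z^2 - 4*z + 7)/(z^2 - 7*z + 10)
Divide: ((z^2 - 4*z + 5)/(z^2 - 5*z + 6)) · ((z^2 - 7*z + 10)/(z^2 - 4*z + 7)) = (z^3 - 9*z^2 + 25*z - 25)/(z^3 - 7*z^2 + 19*z - 21)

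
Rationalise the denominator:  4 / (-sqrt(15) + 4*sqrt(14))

(4*sqrt(15) + 16*sqrt(14))/209

Multiply numerator and denominator by sqrt(15) + 4*sqrt(14).
Denominator becomes 209; numerator becomes 4*sqrt(15) + 16*sqrt(14).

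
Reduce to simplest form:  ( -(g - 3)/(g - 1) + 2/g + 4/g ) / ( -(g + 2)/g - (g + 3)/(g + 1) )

Numerator: -(g - 3)/(g - 1) + 2/g + 4/g = (-g² + 9*g - 6)/(g² - g)
Denominator: -(g + 2)/g - (g + 3)/(g + 1) = (-2*g² - 6*g - 2)/(g² + g)
Divide: ((-g² + 9*g - 6)/(g² - g)) · ((g² + g)/(-2*g² - 6*g - 2)) = (g³ - 8*g² - 3*g + 6)/(2*g³ + 4*g² - 4*g - 2)

(g³ - 8*g² - 3*g + 6)/(2*g³ + 4*g² - 4*g - 2)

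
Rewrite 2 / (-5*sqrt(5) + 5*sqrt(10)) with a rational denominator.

Multiply numerator and denominator by 5*sqrt(5) + 5*sqrt(10).
Denominator becomes 125; numerator becomes 10*sqrt(5) + 10*sqrt(10).

(2*sqrt(5) + 2*sqrt(10))/25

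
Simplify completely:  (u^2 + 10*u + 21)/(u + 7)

u + 3

Factor: u^2 + 10*u + 21 = (u + 7)*(u + 3)
Cancel the common factor (u + 7).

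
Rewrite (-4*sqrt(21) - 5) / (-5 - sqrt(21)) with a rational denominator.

Multiply numerator and denominator by -5 + sqrt(21).
Denominator becomes 4; numerator becomes -59 + 15*sqrt(21).

(-59 + 15*sqrt(21))/4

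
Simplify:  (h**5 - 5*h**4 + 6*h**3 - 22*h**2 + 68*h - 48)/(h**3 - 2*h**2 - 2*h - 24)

Factor: h**5 - 5*h**4 + 6*h**3 - 22*h**2 + 68*h - 48 = (h - 2)*(h - 4)*(h - 1)*(h**2 + 2*h + 6);  h**3 - 2*h**2 - 2*h - 24 = (h - 4)*(h**2 + 2*h + 6)
Cancel the common factors (h**2 + 2*h + 6), (h - 4).

h**2 - 3*h + 2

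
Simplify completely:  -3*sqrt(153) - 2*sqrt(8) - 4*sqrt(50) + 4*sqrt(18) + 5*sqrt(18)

-9*sqrt(17) + 3*sqrt(2)

3*sqrt(153) = 9*sqrt(17); 2*sqrt(8) = 4*sqrt(2); 4*sqrt(50) = 20*sqrt(2); 4*sqrt(18) = 12*sqrt(2); 5*sqrt(18) = 15*sqrt(2)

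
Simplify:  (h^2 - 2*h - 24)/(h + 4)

h - 6

Factor: h^2 - 2*h - 24 = (h + 4)*(h - 6)
Cancel the common factor (h + 4).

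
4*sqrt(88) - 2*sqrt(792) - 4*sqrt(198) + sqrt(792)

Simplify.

-10*sqrt(22)

4*sqrt(88) = 8*sqrt(22); 2*sqrt(792) = 12*sqrt(22); 4*sqrt(198) = 12*sqrt(22); sqrt(792) = 6*sqrt(22)
Combine: (8 - 12 - 12 + 6)·sqrt(22) = -10*sqrt(22)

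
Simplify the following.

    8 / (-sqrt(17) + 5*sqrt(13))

Multiply numerator and denominator by sqrt(17) + 5*sqrt(13).
Denominator becomes 308; numerator becomes 8*sqrt(17) + 40*sqrt(13).

(2*sqrt(17) + 10*sqrt(13))/77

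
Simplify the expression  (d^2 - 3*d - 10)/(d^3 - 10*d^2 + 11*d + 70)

1/(d - 7)

Factor: d^2 - 3*d - 10 = (d + 2)*(d - 5);  d^3 - 10*d^2 + 11*d + 70 = (d - 7)*(d - 5)*(d + 2)
Cancel the common factors (d - 5), (d + 2).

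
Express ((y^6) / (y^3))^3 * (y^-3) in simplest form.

y^6

Inside the bracket: y^3
Raise to the power 3: y^9
Multiply by (y^-3): add exponents.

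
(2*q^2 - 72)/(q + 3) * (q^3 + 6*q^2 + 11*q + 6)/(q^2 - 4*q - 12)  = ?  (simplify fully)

Factor: 2*q^2 - 72 = 2*(q - 6)*(q + 6);  q^3 + 6*q^2 + 11*q + 6 = (q + 3)*(q + 1)*(q + 2);  q^2 - 4*q - 12 = (q + 2)*(q - 6)
Cancel the common factors (q - 6), (q + 3), (q + 2).

2*q^2 + 14*q + 12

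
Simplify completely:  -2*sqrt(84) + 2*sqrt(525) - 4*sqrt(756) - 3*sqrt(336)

2*sqrt(84) = 4*sqrt(21); 2*sqrt(525) = 10*sqrt(21); 4*sqrt(756) = 24*sqrt(21); 3*sqrt(336) = 12*sqrt(21)
Combine: (-4 + 10 - 24 - 12)·sqrt(21) = -30*sqrt(21)

-30*sqrt(21)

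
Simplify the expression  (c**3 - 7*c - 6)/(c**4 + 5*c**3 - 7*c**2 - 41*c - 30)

Factor: c**3 - 7*c - 6 = (c - 3)*(c + 1)*(c + 2);  c**4 + 5*c**3 - 7*c**2 - 41*c - 30 = (c + 5)*(c + 1)*(c + 2)*(c - 3)
Cancel the common factors (c - 3), (c + 1), (c + 2).

1/(c + 5)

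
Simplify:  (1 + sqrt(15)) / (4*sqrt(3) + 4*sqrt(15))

(-3*sqrt(5) - sqrt(3) + sqrt(15) + 15)/48

Multiply numerator and denominator by -4*sqrt(3) + 4*sqrt(15).
Denominator becomes 192; numerator becomes -12*sqrt(5) - 4*sqrt(3) + 4*sqrt(15) + 60.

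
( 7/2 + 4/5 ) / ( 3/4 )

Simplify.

86/15

Numerator: 7/2 + 4/5 = 43/10
Denominator: 3/4 = 3/4
Divide: (43/10) · (4/3) = 86/15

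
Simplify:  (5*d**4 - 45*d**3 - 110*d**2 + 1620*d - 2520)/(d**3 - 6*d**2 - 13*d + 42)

(5*d**2 - 180)/(d + 3)

Factor: 5*d**4 - 45*d**3 - 110*d**2 + 1620*d - 2520 = 5*(d + 6)*(d - 6)*(d - 2)*(d - 7);  d**3 - 6*d**2 - 13*d + 42 = (d + 3)*(d - 7)*(d - 2)
Cancel the common factors (d - 2), (d - 7).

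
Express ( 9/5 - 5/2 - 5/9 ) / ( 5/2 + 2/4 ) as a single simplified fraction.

Numerator: 9/5 - 5/2 - 5/9 = -113/90
Denominator: 5/2 + 2/4 = 3
Divide: (-113/90) · (1/3) = -113/270

-113/270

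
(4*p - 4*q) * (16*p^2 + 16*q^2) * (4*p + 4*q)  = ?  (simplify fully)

256*p^4 - 256*q^4

Pair the conjugate factors: ((4*p)+(4*q))((4*p)-(4*q)) = 16*p^2 - 16*q^2, then repeat with the next factor.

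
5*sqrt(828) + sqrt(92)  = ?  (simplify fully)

32*sqrt(23)

5*sqrt(828) = 30*sqrt(23); sqrt(92) = 2*sqrt(23)
Combine: (30 + 2)·sqrt(23) = 32*sqrt(23)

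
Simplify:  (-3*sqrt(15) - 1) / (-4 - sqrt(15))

Multiply numerator and denominator by -4 + sqrt(15).
Denominator becomes 1; numerator becomes -41 + 11*sqrt(15).

-41 + 11*sqrt(15)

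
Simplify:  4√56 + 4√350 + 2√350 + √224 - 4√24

4√56 = 8*√14; 4√350 = 20*√14; 2√350 = 10*√14; √224 = 4*√14; 4√24 = 8*√6

-8*√6 + 42*√14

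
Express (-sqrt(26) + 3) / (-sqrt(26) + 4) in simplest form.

Multiply numerator and denominator by 4 + sqrt(26).
Denominator becomes -10; numerator becomes -14 - sqrt(26).

(sqrt(26) + 14)/10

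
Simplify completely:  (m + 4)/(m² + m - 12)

1/(m - 3)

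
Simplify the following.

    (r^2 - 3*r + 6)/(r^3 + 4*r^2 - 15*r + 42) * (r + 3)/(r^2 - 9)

Factor: r^3 + 4*r^2 - 15*r + 42 = (r + 7)*(r^2 - 3*r + 6);  r^2 - 9 = (r - 3)*(r + 3)
Cancel the common factors (r^2 - 3*r + 6), (r + 3).

1/(r^2 + 4*r - 21)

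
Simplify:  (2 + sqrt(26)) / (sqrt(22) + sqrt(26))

(-sqrt(143) - sqrt(22) + sqrt(26) + 13)/2

Multiply numerator and denominator by -sqrt(22) + sqrt(26).
Denominator becomes 4; numerator becomes -2*sqrt(143) - 2*sqrt(22) + 2*sqrt(26) + 26.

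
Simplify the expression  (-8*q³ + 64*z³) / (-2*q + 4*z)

Apply the difference-of-cubes factorisation and cancel (-2*q + 4*z).

4*q² + 8*q*z + 16*z²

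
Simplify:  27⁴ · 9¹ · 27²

3^20

27⁴ = 3^12; 9¹ = 3^2; 27² = 3^6
Combine exponents: 3^20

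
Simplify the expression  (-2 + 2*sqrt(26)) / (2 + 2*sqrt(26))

Multiply numerator and denominator by -2*sqrt(26) + 2.
Denominator becomes -100; numerator becomes -108 + 8*sqrt(26).

(-2*sqrt(26) + 27)/25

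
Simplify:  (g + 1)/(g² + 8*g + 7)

Factor: g² + 8*g + 7 = (g + 7)·(g + 1)
Cancel the common factor (g + 1).

1/(g + 7)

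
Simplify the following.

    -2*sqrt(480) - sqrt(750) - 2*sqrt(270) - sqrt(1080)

2*sqrt(480) = 8*sqrt(30); sqrt(750) = 5*sqrt(30); 2*sqrt(270) = 6*sqrt(30); sqrt(1080) = 6*sqrt(30)
Combine: (-8 - 5 - 6 - 6)·sqrt(30) = -25*sqrt(30)

-25*sqrt(30)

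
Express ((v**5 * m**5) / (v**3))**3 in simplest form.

m**15*v**6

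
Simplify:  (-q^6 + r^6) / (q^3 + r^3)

-q^6 + r^6 factors as -(q - r)*(q + r)*(q^2 - q*r + r^2)*(q^2 + q*r + r^2).

-q^3 + r^3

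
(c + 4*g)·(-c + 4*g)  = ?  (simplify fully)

-c² + 16*g²

(4*g)^2 - (c)^2 = -c² + 16*g².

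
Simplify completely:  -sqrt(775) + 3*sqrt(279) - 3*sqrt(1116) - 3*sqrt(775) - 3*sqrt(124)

sqrt(775) = 5*sqrt(31); 3*sqrt(279) = 9*sqrt(31); 3*sqrt(1116) = 18*sqrt(31); 3*sqrt(775) = 15*sqrt(31); 3*sqrt(124) = 6*sqrt(31)
Combine: (-5 + 9 - 18 - 15 - 6)·sqrt(31) = -35*sqrt(31)

-35*sqrt(31)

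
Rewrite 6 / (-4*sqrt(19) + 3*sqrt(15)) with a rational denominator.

(-24*sqrt(19) - 18*sqrt(15))/169

Multiply numerator and denominator by 3*sqrt(15) + 4*sqrt(19).
Denominator becomes -169; numerator becomes 18*sqrt(15) + 24*sqrt(19).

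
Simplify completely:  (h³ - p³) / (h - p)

Apply the difference-of-cubes factorisation and cancel (h - p).

h² + h*p + p²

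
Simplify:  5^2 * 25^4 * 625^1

5^14

5^2 = 5^2; 25^4 = 5^8; 625^1 = 5^4
Combine exponents: 5^14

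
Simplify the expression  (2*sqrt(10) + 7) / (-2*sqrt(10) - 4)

(-sqrt(10) - 2)/4

Multiply numerator and denominator by -4 + 2*sqrt(10).
Denominator becomes -24; numerator becomes 12 + 6*sqrt(10).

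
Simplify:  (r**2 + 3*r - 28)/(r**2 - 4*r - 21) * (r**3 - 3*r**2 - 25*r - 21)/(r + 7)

r**2 - 3*r - 4

Factor: r**2 + 3*r - 28 = (r - 4)*(r + 7);  r**2 - 4*r - 21 = (r + 3)*(r - 7);  r**3 - 3*r**2 - 25*r - 21 = (r + 1)*(r - 7)*(r + 3)
Cancel the common factors (r - 7), (r + 7), (r + 3).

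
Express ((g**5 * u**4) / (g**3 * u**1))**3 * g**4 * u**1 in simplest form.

Inside the bracket: g**2 * u**3
Raise to the power 3: g**6 * u**9
Multiply by g**4 * u**1: add exponents.

g**10*u**10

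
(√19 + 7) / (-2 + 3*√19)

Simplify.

(71 + 23*√19)/167

Multiply numerator and denominator by -3*√19 - 2.
Denominator becomes -167; numerator becomes -23*√19 - 71.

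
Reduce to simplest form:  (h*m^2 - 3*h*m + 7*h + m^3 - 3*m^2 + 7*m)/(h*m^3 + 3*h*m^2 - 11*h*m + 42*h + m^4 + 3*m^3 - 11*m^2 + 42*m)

1/(m + 6)

Factor: h*m^2 - 3*h*m + 7*h + m^3 - 3*m^2 + 7*m = (h + m)*(m^2 - 3*m + 7);  h*m^3 + 3*h*m^2 - 11*h*m + 42*h + m^4 + 3*m^3 - 11*m^2 + 42*m = (h + m)*(m^2 - 3*m + 7)*(m + 6)
Cancel the common factors (m^2 - 3*m + 7), (h + m).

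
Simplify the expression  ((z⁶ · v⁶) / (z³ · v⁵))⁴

v⁴*z^12

Inside the bracket: z³ · v¹
Raise to the power 4: z^12 · v⁴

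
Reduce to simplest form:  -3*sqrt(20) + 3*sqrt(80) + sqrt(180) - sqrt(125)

3*sqrt(20) = 6*sqrt(5); 3*sqrt(80) = 12*sqrt(5); sqrt(180) = 6*sqrt(5); sqrt(125) = 5*sqrt(5)
Combine: (-6 + 12 + 6 - 5)·sqrt(5) = 7*sqrt(5)

7*sqrt(5)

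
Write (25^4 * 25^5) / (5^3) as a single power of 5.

25^4 = 5^8; 25^5 = 5^10; 5^3 = 5^3
Combine exponents: 5^15

5^15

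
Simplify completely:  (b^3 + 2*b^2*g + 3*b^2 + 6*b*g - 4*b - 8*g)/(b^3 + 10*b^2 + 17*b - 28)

(b + 2*g)/(b + 7)

Factor: b^3 + 2*b^2*g + 3*b^2 + 6*b*g - 4*b - 8*g = (b + 2*g)*(b - 1)*(b + 4);  b^3 + 10*b^2 + 17*b - 28 = (b + 4)*(b - 1)*(b + 7)
Cancel the common factors (b + 4), (b - 1).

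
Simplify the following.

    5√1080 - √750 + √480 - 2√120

25*√30

5√1080 = 30*√30; √750 = 5*√30; √480 = 4*√30; 2√120 = 4*√30
Combine: (30 - 5 + 4 - 4)·√30 = 25*√30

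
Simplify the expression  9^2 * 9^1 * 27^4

3^18

9^2 = 3^4; 9^1 = 3^2; 27^4 = 3^12
Combine exponents: 3^18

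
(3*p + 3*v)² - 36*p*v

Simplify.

9*(p - v)²

Expand the square and combine the 36*p*v term.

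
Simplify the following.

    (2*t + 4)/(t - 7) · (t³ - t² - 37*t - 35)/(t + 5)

2*t² + 6*t + 4

Factor: 2*t + 4 = 2·(t + 2);  t³ - t² - 37*t - 35 = (t - 7)·(t + 5)·(t + 1)
Cancel the common factors (t + 5), (t - 7).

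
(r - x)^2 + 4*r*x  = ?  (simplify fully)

After expansion: r^2 + 2*r*x + x^2 — a perfect-square trinomial.

(r + x)^2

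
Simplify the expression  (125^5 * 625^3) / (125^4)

125^5 = 5^15; 625^3 = 5^12; 125^4 = 5^12
Combine exponents: 5^15

5^15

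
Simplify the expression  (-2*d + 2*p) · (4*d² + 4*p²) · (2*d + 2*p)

-16*d⁴ + 16*p⁴

Pair the conjugate factors: ((2*p)+(2*d))((2*p)-(2*d)) = -4*d² + 4*p², then repeat with the next factor.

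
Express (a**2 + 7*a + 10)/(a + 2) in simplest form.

a + 5

Factor: a**2 + 7*a + 10 = (a + 5)*(a + 2)
Cancel the common factor (a + 2).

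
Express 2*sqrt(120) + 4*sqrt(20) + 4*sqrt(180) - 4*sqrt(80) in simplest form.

2*sqrt(120) = 4*sqrt(30); 4*sqrt(20) = 8*sqrt(5); 4*sqrt(180) = 24*sqrt(5); 4*sqrt(80) = 16*sqrt(5)

4*sqrt(30) + 16*sqrt(5)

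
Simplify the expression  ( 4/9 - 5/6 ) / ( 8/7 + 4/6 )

Numerator: 4/9 - 5/6 = -7/18
Denominator: 8/7 + 4/6 = 38/21
Divide: (-7/18) · (21/38) = -49/228

-49/228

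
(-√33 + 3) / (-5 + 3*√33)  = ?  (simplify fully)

Multiply numerator and denominator by -3*√33 - 5.
Denominator becomes -272; numerator becomes -4*√33 + 84.

(-21 + √33)/68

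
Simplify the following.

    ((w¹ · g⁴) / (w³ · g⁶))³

Inside the bracket: (w^-2) · (g^-2)
Raise to the power 3: (w^-6) · (g^-6)

1/(g⁶*w⁶)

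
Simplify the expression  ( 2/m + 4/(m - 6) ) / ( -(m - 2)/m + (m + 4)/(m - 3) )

Numerator: 2/m + 4/(m - 6) = (6*m - 12)/(m^2 - 6*m)
Denominator: -(m - 2)/m + (m + 4)/(m - 3) = (9*m - 6)/(m^2 - 3*m)
Divide: ((6*m - 12)/(m^2 - 6*m)) · ((m^2 - 3*m)/(9*m - 6)) = (2*m^2 - 10*m + 12)/(3*m^2 - 20*m + 12)

(2*m^2 - 10*m + 12)/(3*m^2 - 20*m + 12)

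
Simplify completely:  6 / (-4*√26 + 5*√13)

Multiply numerator and denominator by 5*√13 + 4*√26.
Denominator becomes -91; numerator becomes 30*√13 + 24*√26.

(-24*√26 - 30*√13)/91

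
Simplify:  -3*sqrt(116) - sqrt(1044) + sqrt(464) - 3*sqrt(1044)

3*sqrt(116) = 6*sqrt(29); sqrt(1044) = 6*sqrt(29); sqrt(464) = 4*sqrt(29); 3*sqrt(1044) = 18*sqrt(29)
Combine: (-6 - 6 + 4 - 18)·sqrt(29) = -26*sqrt(29)

-26*sqrt(29)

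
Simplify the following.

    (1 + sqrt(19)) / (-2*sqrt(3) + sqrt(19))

(2*sqrt(3) + sqrt(19) + 2*sqrt(57) + 19)/7

Multiply numerator and denominator by 2*sqrt(3) + sqrt(19).
Denominator becomes 7; numerator becomes 2*sqrt(3) + sqrt(19) + 2*sqrt(57) + 19.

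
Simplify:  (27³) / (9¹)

27³ = 3^9; 9¹ = 3^2
Combine exponents: 3^7

3^7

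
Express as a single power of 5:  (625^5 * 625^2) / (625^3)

5^16

625^5 = 5^20; 625^2 = 5^8; 625^3 = 5^12
Combine exponents: 5^16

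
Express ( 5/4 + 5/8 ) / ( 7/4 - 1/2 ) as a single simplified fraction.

Numerator: 5/4 + 5/8 = 15/8
Denominator: 7/4 - 1/2 = 5/4
Divide: (15/8) · (4/5) = 3/2

3/2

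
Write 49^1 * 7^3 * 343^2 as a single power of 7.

7^11

49^1 = 7^2; 7^3 = 7^3; 343^2 = 7^6
Combine exponents: 7^11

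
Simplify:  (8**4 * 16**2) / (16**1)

2**16

8**4 = 2**12; 16**2 = 2**8; 16**1 = 2**4
Combine exponents: 2**16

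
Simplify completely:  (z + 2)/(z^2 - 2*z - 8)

1/(z - 4)

Factor: z^2 - 2*z - 8 = (z - 4)*(z + 2)
Cancel the common factor (z + 2).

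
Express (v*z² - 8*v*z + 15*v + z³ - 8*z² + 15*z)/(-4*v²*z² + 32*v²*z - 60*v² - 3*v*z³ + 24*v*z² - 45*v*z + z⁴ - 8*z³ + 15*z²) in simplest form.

1/(-4*v + z)

Factor: v*z² - 8*v*z + 15*v + z³ - 8*z² + 15*z = (z - 3)·(v + z)·(z - 5);  -4*v²*z² + 32*v²*z - 60*v² - 3*v*z³ + 24*v*z² - 45*v*z + z⁴ - 8*z³ + 15*z² = (z - 5)·(v + z)·(z - 3)·(-4*v + z)
Cancel the common factors (v + z), (z - 5), (z - 3).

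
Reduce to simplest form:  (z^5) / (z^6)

Quotient: (z^-1)

1/z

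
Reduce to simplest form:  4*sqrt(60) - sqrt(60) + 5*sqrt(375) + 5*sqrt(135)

4*sqrt(60) = 8*sqrt(15); sqrt(60) = 2*sqrt(15); 5*sqrt(375) = 25*sqrt(15); 5*sqrt(135) = 15*sqrt(15)
Combine: (8 - 2 + 25 + 15)·sqrt(15) = 46*sqrt(15)

46*sqrt(15)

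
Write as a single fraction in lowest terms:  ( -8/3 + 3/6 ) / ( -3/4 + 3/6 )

26/3

Numerator: -8/3 + 3/6 = -13/6
Denominator: -3/4 + 3/6 = -1/4
Divide: (-13/6) · (-4) = 26/3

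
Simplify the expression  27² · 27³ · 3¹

27² = 3^6; 27³ = 3^9; 3¹ = 3^1
Combine exponents: 3^16

3^16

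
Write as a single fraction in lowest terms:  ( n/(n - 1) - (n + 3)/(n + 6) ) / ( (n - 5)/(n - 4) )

Numerator: n/(n - 1) - (n + 3)/(n + 6) = (4*n + 3)/(n**2 + 5*n - 6)
Denominator: (n - 5)/(n - 4) = (n - 5)/(n - 4)
Divide: ((4*n + 3)/(n**2 + 5*n - 6)) · ((n - 4)/(n - 5)) = (4*n**2 - 13*n - 12)/(n**3 - 31*n + 30)

(4*n**2 - 13*n - 12)/(n**3 - 31*n + 30)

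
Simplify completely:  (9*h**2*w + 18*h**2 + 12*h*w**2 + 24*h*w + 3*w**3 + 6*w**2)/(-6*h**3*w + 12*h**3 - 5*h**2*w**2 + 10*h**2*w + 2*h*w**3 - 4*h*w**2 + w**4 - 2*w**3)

Factor: 9*h**2*w + 18*h**2 + 12*h*w**2 + 24*h*w + 3*w**3 + 6*w**2 = 3*(3*h + w)*(w + 2)*(h + w);  -6*h**3*w + 12*h**3 - 5*h**2*w**2 + 10*h**2*w + 2*h*w**3 - 4*h*w**2 + w**4 - 2*w**3 = (h + w)*(w - 2)*(3*h + w)*(-2*h + w)
Cancel the common factors (3*h + w), (h + w).

(3*w + 6)/(-2*h*w + 4*h + w**2 - 2*w)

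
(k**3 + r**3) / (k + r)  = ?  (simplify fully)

Apply the sum-of-cubes factorisation and cancel (k + r).

k**2 - k*r + r**2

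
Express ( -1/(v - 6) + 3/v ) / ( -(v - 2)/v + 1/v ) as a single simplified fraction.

Numerator: -1/(v - 6) + 3/v = (2*v - 18)/(v^2 - 6*v)
Denominator: -(v - 2)/v + 1/v = (-v + 3)/v
Divide: ((2*v - 18)/(v^2 - 6*v)) · (v/(-v + 3)) = (-2*v + 18)/(v^2 - 9*v + 18)

(-2*v + 18)/(v^2 - 9*v + 18)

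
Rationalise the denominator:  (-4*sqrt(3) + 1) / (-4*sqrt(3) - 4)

(-5*sqrt(3) + 13)/8

Multiply numerator and denominator by -4 + 4*sqrt(3).
Denominator becomes -32; numerator becomes -52 + 20*sqrt(3).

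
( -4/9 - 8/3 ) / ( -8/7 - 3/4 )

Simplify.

Numerator: -4/9 - 8/3 = -28/9
Denominator: -8/7 - 3/4 = -53/28
Divide: (-28/9) · (-28/53) = 784/477

784/477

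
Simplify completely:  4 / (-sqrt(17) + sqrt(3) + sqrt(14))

(3*sqrt(14) + 14*sqrt(3) + sqrt(714))/21

Group as (sqrt(3) + sqrt(14)) - sqrt(17); multiply by (sqrt(3) + sqrt(14)) + sqrt(17), then rationalise the remaining surd.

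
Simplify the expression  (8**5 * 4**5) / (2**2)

2**23

8**5 = 2**15; 4**5 = 2**10; 2**2 = 2**2
Combine exponents: 2**23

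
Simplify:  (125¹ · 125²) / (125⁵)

125¹ = 5^3; 125² = 5^6; 125⁵ = 5^15
Combine exponents: 5^(-6)

5^(-6)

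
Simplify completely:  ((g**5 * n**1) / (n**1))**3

Inside the bracket: g**5
Raise to the power 3: g**15

g**15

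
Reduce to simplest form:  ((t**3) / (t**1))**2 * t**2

t**6

Inside the bracket: t**2
Raise to the power 2: t**4
Multiply by t**2: add exponents.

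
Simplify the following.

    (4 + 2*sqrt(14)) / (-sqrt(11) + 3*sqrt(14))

(4*sqrt(11) + 2*sqrt(154) + 12*sqrt(14) + 84)/115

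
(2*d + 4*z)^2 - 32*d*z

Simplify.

Expand the square and combine the 32*d*z term.

4*(d - 2*z)^2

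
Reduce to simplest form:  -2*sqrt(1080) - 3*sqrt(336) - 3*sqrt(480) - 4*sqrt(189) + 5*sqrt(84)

-24*sqrt(30) - 14*sqrt(21)

2*sqrt(1080) = 12*sqrt(30); 3*sqrt(336) = 12*sqrt(21); 3*sqrt(480) = 12*sqrt(30); 4*sqrt(189) = 12*sqrt(21); 5*sqrt(84) = 10*sqrt(21)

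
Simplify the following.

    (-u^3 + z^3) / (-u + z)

Factor as (a-b)(a^2+ab+b^2) with a=z, b=u.

u^2 + u*z + z^2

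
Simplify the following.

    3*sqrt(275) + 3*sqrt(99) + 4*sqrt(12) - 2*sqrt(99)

3*sqrt(275) = 15*sqrt(11); 3*sqrt(99) = 9*sqrt(11); 4*sqrt(12) = 8*sqrt(3); 2*sqrt(99) = 6*sqrt(11)

8*sqrt(3) + 18*sqrt(11)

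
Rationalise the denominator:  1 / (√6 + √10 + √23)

Group as (√6 + √10) + √23; multiply by (√6 + √10) - √23, then rationalise the remaining surd.

(-4*√345 - 7*√23 + 19*√10 + 27*√6)/191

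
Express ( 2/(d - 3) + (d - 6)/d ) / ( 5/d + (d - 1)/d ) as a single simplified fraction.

Numerator: 2/(d - 3) + (d - 6)/d = (d² - 7*d + 18)/(d² - 3*d)
Denominator: 5/d + (d - 1)/d = (d + 4)/d
Divide: ((d² - 7*d + 18)/(d² - 3*d)) · (d/(d + 4)) = (d² - 7*d + 18)/(d² + d - 12)

(d² - 7*d + 18)/(d² + d - 12)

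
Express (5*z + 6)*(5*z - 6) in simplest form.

25*z^2 - 36

Product of conjugates: (P+Q)(P-Q) = P^2 - Q^2.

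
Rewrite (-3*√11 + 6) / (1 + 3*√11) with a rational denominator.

(-15 + 3*√11)/14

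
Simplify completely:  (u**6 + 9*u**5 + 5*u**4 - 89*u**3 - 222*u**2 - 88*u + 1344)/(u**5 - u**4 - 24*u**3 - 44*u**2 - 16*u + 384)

(u**2 + 4*u - 21)/(u - 6)

Factor: u**6 + 9*u**5 + 5*u**4 - 89*u**3 - 222*u**2 - 88*u + 1344 = (u + 4)*(u - 3)*(u - 2)*(u**2 + 3*u + 8)*(u + 7);  u**5 - u**4 - 24*u**3 - 44*u**2 - 16*u + 384 = (u - 2)*(u**2 + 3*u + 8)*(u - 6)*(u + 4)
Cancel the common factors (u**2 + 3*u + 8), (u - 2), (u + 4).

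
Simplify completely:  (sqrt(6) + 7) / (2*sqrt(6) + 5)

-9*sqrt(6) + 23

Multiply numerator and denominator by -2*sqrt(6) + 5.
Denominator becomes 1; numerator becomes -9*sqrt(6) + 23.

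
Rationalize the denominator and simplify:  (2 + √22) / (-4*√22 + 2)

Multiply numerator and denominator by 2 + 4*√22.
Denominator becomes -348; numerator becomes 10*√22 + 92.

(-46 - 5*√22)/174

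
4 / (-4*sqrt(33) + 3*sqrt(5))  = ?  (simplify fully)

(-16*sqrt(33) - 12*sqrt(5))/483

Multiply numerator and denominator by 3*sqrt(5) + 4*sqrt(33).
Denominator becomes -483; numerator becomes 12*sqrt(5) + 16*sqrt(33).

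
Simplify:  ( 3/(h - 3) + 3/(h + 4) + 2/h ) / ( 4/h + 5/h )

Numerator: 3/(h - 3) + 3/(h + 4) + 2/h = (8*h² + 5*h - 24)/(h³ + h² - 12*h)
Denominator: 4/h + 5/h = 9/h
Divide: ((8*h² + 5*h - 24)/(h³ + h² - 12*h)) · (h/9) = (8*h² + 5*h - 24)/(9*h² + 9*h - 108)

(8*h² + 5*h - 24)/(9*h² + 9*h - 108)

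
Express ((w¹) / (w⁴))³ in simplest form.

w^(-9)

Inside the bracket: (w^-3)
Raise to the power 3: (w^-9)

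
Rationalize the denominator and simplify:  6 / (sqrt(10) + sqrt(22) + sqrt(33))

(-88*sqrt(15) - 2*sqrt(33) + 42*sqrt(22) + 90*sqrt(10))/293

Group as (sqrt(10) + sqrt(22)) + sqrt(33); multiply by (sqrt(10) + sqrt(22)) - sqrt(33), then rationalise the remaining surd.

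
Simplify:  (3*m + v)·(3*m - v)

9*m² - v²

(3*m)^2 - (v)^2 = 9*m² - v².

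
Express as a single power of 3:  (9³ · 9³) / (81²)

9³ = 3^6; 9³ = 3^6; 81² = 3^8
Combine exponents: 3^4

3^4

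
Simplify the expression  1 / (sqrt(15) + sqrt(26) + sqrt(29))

(-sqrt(11310) + 6*sqrt(29) + 9*sqrt(26) + 20*sqrt(15))/708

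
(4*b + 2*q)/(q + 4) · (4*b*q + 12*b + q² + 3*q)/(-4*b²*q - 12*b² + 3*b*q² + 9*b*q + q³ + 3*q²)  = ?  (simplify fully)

Factor: 4*b + 2*q = 2·(2*b + q);  4*b*q + 12*b + q² + 3*q = (4*b + q)·(q + 3);  -4*b²*q - 12*b² + 3*b*q² + 9*b*q + q³ + 3*q² = (-b + q)·(4*b + q)·(q + 3)
Cancel the common factors (4*b + q), (q + 3).

(4*b + 2*q)/(-b*q - 4*b + q² + 4*q)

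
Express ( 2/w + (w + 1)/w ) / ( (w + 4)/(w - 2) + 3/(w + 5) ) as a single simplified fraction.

(w³ + 6*w² - w - 30)/(w³ + 12*w² + 14*w)

Numerator: 2/w + (w + 1)/w = (w + 3)/w
Denominator: (w + 4)/(w - 2) + 3/(w + 5) = (w² + 12*w + 14)/(w² + 3*w - 10)
Divide: ((w + 3)/w) · ((w² + 3*w - 10)/(w² + 12*w + 14)) = (w³ + 6*w² - w - 30)/(w³ + 12*w² + 14*w)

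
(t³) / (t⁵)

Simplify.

Quotient: (t^-2)

t^(-2)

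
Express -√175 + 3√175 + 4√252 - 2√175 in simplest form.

24*√7

√175 = 5*√7; 3√175 = 15*√7; 4√252 = 24*√7; 2√175 = 10*√7
Combine: (-5 + 15 + 24 - 10)·√7 = 24*√7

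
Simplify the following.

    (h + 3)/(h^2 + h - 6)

Factor: h^2 + h - 6 = (h + 3)*(h - 2)
Cancel the common factor (h + 3).

1/(h - 2)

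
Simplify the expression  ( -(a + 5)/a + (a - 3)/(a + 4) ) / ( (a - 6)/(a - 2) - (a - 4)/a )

(3*a² - a - 10)/(2*a + 8)

Numerator: -(a + 5)/a + (a - 3)/(a + 4) = (-12*a - 20)/(a² + 4*a)
Denominator: (a - 6)/(a - 2) - (a - 4)/a = -8/(a² - 2*a)
Divide: ((-12*a - 20)/(a² + 4*a)) · (-a²/8 + a/4) = (3*a² - a - 10)/(2*a + 8)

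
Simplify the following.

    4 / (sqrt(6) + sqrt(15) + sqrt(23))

(-6*sqrt(230) - 2*sqrt(23) + 14*sqrt(15) + 32*sqrt(6))/89

Group as (sqrt(6) + sqrt(23)) + sqrt(15); multiply by (sqrt(6) + sqrt(23)) - sqrt(15), then rationalise the remaining surd.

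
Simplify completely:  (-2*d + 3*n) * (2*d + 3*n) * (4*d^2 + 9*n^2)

-16*d^4 + 81*n^4

Pair the conjugate factors: ((3*n)+(2*d))((3*n)-(2*d)) = -4*d^2 + 9*n^2, then repeat with the next factor.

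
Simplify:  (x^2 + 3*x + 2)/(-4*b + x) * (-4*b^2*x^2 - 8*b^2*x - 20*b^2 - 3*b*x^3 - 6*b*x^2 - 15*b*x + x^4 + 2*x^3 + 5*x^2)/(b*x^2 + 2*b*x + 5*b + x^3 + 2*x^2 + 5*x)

Factor: x^2 + 3*x + 2 = (x + 1)*(x + 2);  -4*b^2*x^2 - 8*b^2*x - 20*b^2 - 3*b*x^3 - 6*b*x^2 - 15*b*x + x^4 + 2*x^3 + 5*x^2 = (-4*b + x)*(x^2 + 2*x + 5)*(b + x);  b*x^2 + 2*b*x + 5*b + x^3 + 2*x^2 + 5*x = (b + x)*(x^2 + 2*x + 5)
Cancel the common factors (x^2 + 2*x + 5), (-4*b + x), (b + x).

x^2 + 3*x + 2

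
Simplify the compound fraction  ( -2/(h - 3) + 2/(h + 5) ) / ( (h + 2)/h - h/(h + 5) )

Numerator: -2/(h - 3) + 2/(h + 5) = -16/(h² + 2*h - 15)
Denominator: (h + 2)/h - h/(h + 5) = (7*h + 10)/(h² + 5*h)
Divide: (-16/(h² + 2*h - 15)) · ((h² + 5*h)/(7*h + 10)) = -16*h/(7*h² - 11*h - 30)

-16*h/(7*h² - 11*h - 30)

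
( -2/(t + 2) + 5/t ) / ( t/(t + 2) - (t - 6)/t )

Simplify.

Numerator: -2/(t + 2) + 5/t = (3*t + 10)/(t^2 + 2*t)
Denominator: t/(t + 2) - (t - 6)/t = (4*t + 12)/(t^2 + 2*t)
Divide: ((3*t + 10)/(t^2 + 2*t)) · ((t^2 + 2*t)/(4*t + 12)) = (3*t + 10)/(4*t + 12)

(3*t + 10)/(4*t + 12)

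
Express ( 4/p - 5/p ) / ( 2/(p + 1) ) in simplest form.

(-p - 1)/(2*p)

Numerator: 4/p - 5/p = -1/p
Denominator: 2/(p + 1) = 2/(p + 1)
Divide: (-1/p) · (p/2 + 1/2) = (-p - 1)/(2*p)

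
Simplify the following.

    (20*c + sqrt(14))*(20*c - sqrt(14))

400*c**2 - 14

Product of conjugates: (P+Q)(P-Q) = P**2 - Q**2.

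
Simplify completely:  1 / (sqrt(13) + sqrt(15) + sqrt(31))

(-2*sqrt(6045) - 3*sqrt(31) + 29*sqrt(15) + 33*sqrt(13))/771

Group as (sqrt(13) + sqrt(31)) + sqrt(15); multiply by (sqrt(13) + sqrt(31)) - sqrt(15), then rationalise the remaining surd.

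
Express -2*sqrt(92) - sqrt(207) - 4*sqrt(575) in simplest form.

2*sqrt(92) = 4*sqrt(23); sqrt(207) = 3*sqrt(23); 4*sqrt(575) = 20*sqrt(23)
Combine: (-4 - 3 - 20)·sqrt(23) = -27*sqrt(23)

-27*sqrt(23)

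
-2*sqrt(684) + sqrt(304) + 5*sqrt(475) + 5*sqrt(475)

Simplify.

42*sqrt(19)

2*sqrt(684) = 12*sqrt(19); sqrt(304) = 4*sqrt(19); 5*sqrt(475) = 25*sqrt(19); 5*sqrt(475) = 25*sqrt(19)
Combine: (-12 + 4 + 25 + 25)·sqrt(19) = 42*sqrt(19)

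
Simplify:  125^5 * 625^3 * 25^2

125^5 = 5^15; 625^3 = 5^12; 25^2 = 5^4
Combine exponents: 5^31

5^31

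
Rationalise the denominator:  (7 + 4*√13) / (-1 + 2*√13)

(6*√13 + 37)/17

Multiply numerator and denominator by -2*√13 - 1.
Denominator becomes -51; numerator becomes -111 - 18*√13.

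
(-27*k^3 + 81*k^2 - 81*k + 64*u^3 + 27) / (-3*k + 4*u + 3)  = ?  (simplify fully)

(4*u)^3 - (3*k - 3)^3 = (-3*k + 4*u + 3)(9*k^2 + 12*k*u - 18*k + 16*u^2 - 12*u + 9).

9*k^2 + 12*k*u - 18*k + 16*u^2 - 12*u + 9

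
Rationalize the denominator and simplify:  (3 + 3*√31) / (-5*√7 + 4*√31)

(5*√7 + 4*√31 + 5*√217 + 124)/107

Multiply numerator and denominator by 5*√7 + 4*√31.
Denominator becomes 321; numerator becomes 15*√7 + 12*√31 + 15*√217 + 372.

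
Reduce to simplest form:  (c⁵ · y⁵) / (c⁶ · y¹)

y⁴/c

Quotient: (c^-1) · y⁴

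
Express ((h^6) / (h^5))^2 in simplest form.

h^2

Inside the bracket: h^1
Raise to the power 2: h^2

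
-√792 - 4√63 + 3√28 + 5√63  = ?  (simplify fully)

√792 = 6*√22; 4√63 = 12*√7; 3√28 = 6*√7; 5√63 = 15*√7

-6*√22 + 9*√7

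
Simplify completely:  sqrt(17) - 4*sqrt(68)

-7*sqrt(17)

sqrt(17) = sqrt(17); 4*sqrt(68) = 8*sqrt(17)
Combine: (1 - 8)·sqrt(17) = -7*sqrt(17)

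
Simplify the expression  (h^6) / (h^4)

h^2

Quotient: h^2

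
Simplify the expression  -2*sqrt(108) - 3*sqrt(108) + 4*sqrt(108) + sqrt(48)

-2*sqrt(3)

2*sqrt(108) = 12*sqrt(3); 3*sqrt(108) = 18*sqrt(3); 4*sqrt(108) = 24*sqrt(3); sqrt(48) = 4*sqrt(3)
Combine: (-12 - 18 + 24 + 4)·sqrt(3) = -2*sqrt(3)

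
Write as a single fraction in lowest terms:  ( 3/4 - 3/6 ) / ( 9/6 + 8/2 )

Numerator: 3/4 - 3/6 = 1/4
Denominator: 9/6 + 8/2 = 11/2
Divide: (1/4) · (2/11) = 1/22

1/22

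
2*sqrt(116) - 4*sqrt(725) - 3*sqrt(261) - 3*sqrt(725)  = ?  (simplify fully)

-40*sqrt(29)

2*sqrt(116) = 4*sqrt(29); 4*sqrt(725) = 20*sqrt(29); 3*sqrt(261) = 9*sqrt(29); 3*sqrt(725) = 15*sqrt(29)
Combine: (4 - 20 - 9 - 15)·sqrt(29) = -40*sqrt(29)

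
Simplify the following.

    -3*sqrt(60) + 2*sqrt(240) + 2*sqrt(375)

3*sqrt(60) = 6*sqrt(15); 2*sqrt(240) = 8*sqrt(15); 2*sqrt(375) = 10*sqrt(15)
Combine: (-6 + 8 + 10)·sqrt(15) = 12*sqrt(15)

12*sqrt(15)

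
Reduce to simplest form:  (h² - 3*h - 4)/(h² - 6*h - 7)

(h - 4)/(h - 7)

Factor: h² - 3*h - 4 = (h - 4)·(h + 1);  h² - 6*h - 7 = (h - 7)·(h + 1)
Cancel the common factor (h + 1).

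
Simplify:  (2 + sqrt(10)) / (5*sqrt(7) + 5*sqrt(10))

(-sqrt(70) - 2*sqrt(7) + 2*sqrt(10) + 10)/15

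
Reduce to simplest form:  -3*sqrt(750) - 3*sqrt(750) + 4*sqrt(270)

-18*sqrt(30)

3*sqrt(750) = 15*sqrt(30); 3*sqrt(750) = 15*sqrt(30); 4*sqrt(270) = 12*sqrt(30)
Combine: (-15 - 15 + 12)·sqrt(30) = -18*sqrt(30)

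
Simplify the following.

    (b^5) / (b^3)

Quotient: b^2

b^2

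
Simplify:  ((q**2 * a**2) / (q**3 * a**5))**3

1/(a**9*q**3)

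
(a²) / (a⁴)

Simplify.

a^(-2)

Quotient: (a^-2)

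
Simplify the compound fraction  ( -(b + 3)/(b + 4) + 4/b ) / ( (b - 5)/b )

Numerator: -(b + 3)/(b + 4) + 4/b = (-b^2 + b + 16)/(b^2 + 4*b)
Denominator: (b - 5)/b = (b - 5)/b
Divide: ((-b^2 + b + 16)/(b^2 + 4*b)) · (b/(b - 5)) = (-b^2 + b + 16)/(b^2 - b - 20)

(-b^2 + b + 16)/(b^2 - b - 20)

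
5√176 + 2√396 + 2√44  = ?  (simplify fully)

36*√11

5√176 = 20*√11; 2√396 = 12*√11; 2√44 = 4*√11
Combine: (20 + 12 + 4)·√11 = 36*√11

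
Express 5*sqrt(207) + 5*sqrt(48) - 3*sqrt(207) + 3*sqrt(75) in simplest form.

6*sqrt(23) + 35*sqrt(3)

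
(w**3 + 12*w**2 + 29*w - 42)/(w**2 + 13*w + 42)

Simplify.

w - 1

Factor: w**3 + 12*w**2 + 29*w - 42 = (w + 7)*(w - 1)*(w + 6);  w**2 + 13*w + 42 = (w + 7)*(w + 6)
Cancel the common factors (w + 6), (w + 7).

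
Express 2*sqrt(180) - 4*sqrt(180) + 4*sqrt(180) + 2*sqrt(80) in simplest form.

2*sqrt(180) = 12*sqrt(5); 4*sqrt(180) = 24*sqrt(5); 4*sqrt(180) = 24*sqrt(5); 2*sqrt(80) = 8*sqrt(5)
Combine: (12 - 24 + 24 + 8)·sqrt(5) = 20*sqrt(5)

20*sqrt(5)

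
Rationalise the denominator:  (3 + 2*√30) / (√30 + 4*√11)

(-60 - 3*√30 + 12*√11 + 8*√330)/146

Multiply numerator and denominator by -4*√11 + √30.
Denominator becomes -146; numerator becomes -8*√330 - 12*√11 + 3*√30 + 60.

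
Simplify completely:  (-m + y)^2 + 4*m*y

Expand the square and combine the 4*m*y term.

(m + y)^2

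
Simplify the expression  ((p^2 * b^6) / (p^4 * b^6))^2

p^(-4)

Inside the bracket: (p^-2)
Raise to the power 2: (p^-4)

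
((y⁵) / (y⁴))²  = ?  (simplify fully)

y²

Inside the bracket: y¹
Raise to the power 2: y²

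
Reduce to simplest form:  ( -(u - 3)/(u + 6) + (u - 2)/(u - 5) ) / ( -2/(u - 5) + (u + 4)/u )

(12*u^2 - 27*u)/(u^3 + 3*u^2 - 38*u - 120)

Numerator: -(u - 3)/(u + 6) + (u - 2)/(u - 5) = (12*u - 27)/(u^2 + u - 30)
Denominator: -2/(u - 5) + (u + 4)/u = (u^2 - 3*u - 20)/(u^2 - 5*u)
Divide: ((12*u - 27)/(u^2 + u - 30)) · ((u^2 - 5*u)/(u^2 - 3*u - 20)) = (12*u^2 - 27*u)/(u^3 + 3*u^2 - 38*u - 120)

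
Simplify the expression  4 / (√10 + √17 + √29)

(-2*√4930 - 2*√29 + 22*√17 + 36*√10)/169

Group as (√17 + √29) + √10; multiply by (√17 + √29) - √10, then rationalise the remaining surd.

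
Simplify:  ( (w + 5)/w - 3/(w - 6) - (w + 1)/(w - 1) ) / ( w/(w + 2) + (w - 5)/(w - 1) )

Numerator: (w + 5)/w - 3/(w - 6) - (w + 1)/(w - 1) = (-20*w + 30)/(w^3 - 7*w^2 + 6*w)
Denominator: w/(w + 2) + (w - 5)/(w - 1) = (2*w^2 - 4*w - 10)/(w^2 + w - 2)
Divide: ((-20*w + 30)/(w^3 - 7*w^2 + 6*w)) · ((w^2 + w - 2)/(2*w^2 - 4*w - 10)) = (-10*w^2 - 5*w + 30)/(w^4 - 8*w^3 + 7*w^2 + 30*w)

(-10*w^2 - 5*w + 30)/(w^4 - 8*w^3 + 7*w^2 + 30*w)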